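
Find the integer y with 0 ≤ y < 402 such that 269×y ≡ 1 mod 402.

269

Apply the Euclidean algorithm and back-substitute:
402 = 1*269 + 133
269 = 2*133 + 3
133 = 44*3 + 1
3 = 3*1 + 0
gcd(269, 402) = 1, so the inverse exists.
Back-substitute for 1:
1 = 1*133 − 44*3
  = −44*269 + 89*133
  = 89*402 − 133*269
So 269⁻¹ ≡ −133 ≡ 269 (mod 402).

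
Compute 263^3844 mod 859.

305

Compute successive squares:
3844 in binary is 111100000100, i.e. 3844 = 2048 + 1024 + 512 + 256 + 4.
263^1 ≡ 263 (mod 859)
263^2 ≡ 263^2 = 69169 ≡ 449 (mod 859)
263^4 ≡ 449^2 = 201601 ≡ 595 (mod 859)
263^8 ≡ 595^2 = 354025 ≡ 117 (mod 859)
263^16 ≡ 117^2 = 13689 ≡ 804 (mod 859)
263^32 ≡ 804^2 = 646416 ≡ 448 (mod 859)
263^64 ≡ 448^2 = 200704 ≡ 557 (mod 859)
263^128 ≡ 557^2 = 310249 ≡ 150 (mod 859)
263^256 ≡ 150^2 = 22500 ≡ 166 (mod 859)
263^512 ≡ 166^2 = 27556 ≡ 68 (mod 859)
263^1024 ≡ 68^2 = 4624 ≡ 329 (mod 859)
263^2048 ≡ 329^2 = 108241 ≡ 7 (mod 859)
263^3844 = 263^2048 × 263^1024 × 263^512 × 263^256 × 263^4 ≡ 7 × 329 × 68 × 166 × 595 (mod 859).
Accumulate the product:
7 × 329 = 2303 ≡ 585
585 × 68 = 39780 ≡ 266
266 × 166 = 44156 ≡ 347
347 × 595 = 206465 ≡ 305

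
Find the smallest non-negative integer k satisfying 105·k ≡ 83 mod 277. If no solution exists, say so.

gcd(105, 277) = 1, so a unique solution mod 277 exists.
105⁻¹ ≡ 124 (mod 277).
k ≡ 124·83 ≡ 43 (mod 277).

43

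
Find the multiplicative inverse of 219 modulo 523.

363

523 = 2*219 + 85
219 = 2*85 + 49
85 = 1*49 + 36
49 = 1*36 + 13
36 = 2*13 + 10
13 = 1*10 + 3
10 = 3*3 + 1
3 = 3*1 + 0
gcd(219, 523) = 1, so the inverse exists.
Bézout: 1 = 67*523 − 160*219.
So 219⁻¹ ≡ −160 ≡ 363 (mod 523).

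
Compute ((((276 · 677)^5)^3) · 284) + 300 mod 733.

76

276 · 677 = 186852 ≡ 670 (mod 733)
(670)^5 ≡ 11 (mod 733)
(11)^3 ≡ 598 (mod 733)
598 · 284 = 169832 ≡ 509 (mod 733)
509 + 300 = 809 ≡ 76 (mod 733)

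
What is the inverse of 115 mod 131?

90

Run the extended Euclidean algorithm:
131 = 1·115 + 16
115 = 7·16 + 3
16 = 5·3 + 1
3 = 3·1 + 0
gcd(115, 131) = 1, so the inverse exists.
Back-substitute for 1:
1 = 1·16 − 5·3
  = −5·115 + 36·16
  = 36·131 − 41·115
So 115⁻¹ ≡ −41 ≡ 90 (mod 131).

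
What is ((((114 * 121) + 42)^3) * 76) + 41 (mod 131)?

114 * 121 = 13794 ≡ 39 (mod 131)
39 + 42 = 81
(81)^3 ≡ 105 (mod 131)
105 * 76 = 7980 ≡ 120 (mod 131)
120 + 41 = 161 ≡ 30 (mod 131)

30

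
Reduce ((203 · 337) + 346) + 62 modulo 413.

203 · 337 = 68411 ≡ 266 (mod 413)
266 + 346 = 612 ≡ 199 (mod 413)
199 + 62 = 261

261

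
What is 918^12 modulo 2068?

2016

Compute successive squares:
12 in binary is 1100, i.e. 12 = 8 + 4.
918^1 ≡ 918 (mod 2068)
918^2 ≡ 918^2 = 842724 ≡ 1048 (mod 2068)
918^4 ≡ 1048^2 = 1098304 ≡ 196 (mod 2068)
918^8 ≡ 196^2 = 38416 ≡ 1192 (mod 2068)
918^12 = 918^8 * 918^4 ≡ 1192 * 196 (mod 2068).
1192 * 196 = 233632 ≡ 2016 (mod 2068).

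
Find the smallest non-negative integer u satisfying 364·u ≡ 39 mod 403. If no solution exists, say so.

30

gcd(364, 403) = 13, and 13 | 39, so solutions exist.
Divide through by 13: 28·u = 3 (mod 31).
28⁻¹ ≡ 10 (mod 31).
u ≡ 10·3 ≡ 30 (mod 31).
The smallest non-negative solution is u = 30.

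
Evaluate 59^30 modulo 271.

106

Compute successive squares:
30 in binary is 11110, i.e. 30 = 16 + 8 + 4 + 2.
59^1 ≡ 59 (mod 271)
59^2 ≡ 59^2 = 3481 ≡ 229 (mod 271)
59^4 ≡ 229^2 = 52441 ≡ 138 (mod 271)
59^8 ≡ 138^2 = 19044 ≡ 74 (mod 271)
59^16 ≡ 74^2 = 5476 ≡ 56 (mod 271)
59^30 = 59^16 * 59^8 * 59^4 * 59^2 ≡ 56 * 74 * 138 * 229 (mod 271).
Accumulate the product:
56 * 74 = 4144 ≡ 79
79 * 138 = 10902 ≡ 62
62 * 229 = 14198 ≡ 106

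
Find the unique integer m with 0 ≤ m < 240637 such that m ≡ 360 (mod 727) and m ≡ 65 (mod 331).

219187

727⁻¹ mod 331: 727·275 ≡ 1 (mod 331), so 727⁻¹ ≡ 275.
m = 360 + 727·((65 − 360)·275 mod 331) = 360 + 727·301 = 219187.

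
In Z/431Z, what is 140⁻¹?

By the extended Euclidean algorithm:
431 = 3*140 + 11
140 = 12*11 + 8
11 = 1*8 + 3
8 = 2*3 + 2
3 = 1*2 + 1
2 = 2*1 + 0
gcd(140, 431) = 1, so the inverse exists.
Bézout: 1 = 51*431 − 157*140.
So 140⁻¹ ≡ −157 ≡ 274 (mod 431).

274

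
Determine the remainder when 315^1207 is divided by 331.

By square-and-multiply:
1207 in binary is 10010110111, i.e. 1207 = 1024 + 128 + 32 + 16 + 4 + 2 + 1.
315^1 ≡ 315 (mod 331)
315^2 ≡ 315^2 = 99225 ≡ 256 (mod 331)
315^4 ≡ 256^2 = 65536 ≡ 329 (mod 331)
315^8 ≡ 329^2 = 108241 ≡ 4 (mod 331)
315^16 ≡ 4^2 = 16 (mod 331)
315^32 ≡ 16^2 = 256 (mod 331)
315^64 ≡ 256^2 = 65536 ≡ 329 (mod 331)
315^128 ≡ 329^2 = 108241 ≡ 4 (mod 331)
315^256 ≡ 4^2 = 16 (mod 331)
315^512 ≡ 16^2 = 256 (mod 331)
315^1024 ≡ 256^2 = 65536 ≡ 329 (mod 331)
315^1207 = 315^1024 × 315^128 × 315^32 × 315^16 × 315^4 × 315^2 × 315^1 ≡ 329 × 4 × 256 × 16 × 329 × 256 × 315 (mod 331).
Accumulate the product:
329 × 4 = 1316 ≡ 323
323 × 256 = 82688 ≡ 269
269 × 16 = 4304 ≡ 1
1 × 329 = 329
329 × 256 = 84224 ≡ 150
150 × 315 = 47250 ≡ 248

248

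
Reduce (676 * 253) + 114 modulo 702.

556

676 * 253 = 171028 ≡ 442 (mod 702)
442 + 114 = 556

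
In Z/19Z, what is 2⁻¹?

Run the extended Euclidean algorithm:
19 = 9·2 + 1
2 = 2·1 + 0
gcd(2, 19) = 1, so the inverse exists.
Back-substitute for 1:
1 = 1·19 − 9·2
So 2⁻¹ ≡ −9 ≡ 10 (mod 19).

10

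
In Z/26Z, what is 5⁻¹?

21

26 = 5*5 + 1
5 = 5*1 + 0
gcd(5, 26) = 1, so the inverse exists.
Back-substitute for 1:
1 = 1*26 − 5*5
So 5⁻¹ ≡ −5 ≡ 21 (mod 26).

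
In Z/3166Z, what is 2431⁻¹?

1555

3166 = 1·2431 + 735
2431 = 3·735 + 226
735 = 3·226 + 57
226 = 3·57 + 55
57 = 1·55 + 2
55 = 27·2 + 1
2 = 2·1 + 0
gcd(2431, 3166) = 1, so the inverse exists.
Back-substitute for 1:
1 = 1·55 − 27·2
  = −27·57 + 28·55
  = 28·226 − 111·57
  = −111·735 + 361·226
  = 361·2431 − 1194·735
  = −1194·3166 + 1555·2431
So 2431⁻¹ ≡ 1555 (mod 3166).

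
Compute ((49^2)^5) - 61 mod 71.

47

(49)^2 ≡ 58 (mod 71)
(58)^5 ≡ 37 (mod 71)
37 - 61 = -24 ≡ 47 (mod 71)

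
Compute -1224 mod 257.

61

-1224 = -5*257 + 61, so -1224 ≡ 61 (mod 257).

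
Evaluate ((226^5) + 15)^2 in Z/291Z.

(226)^5 ≡ 289 (mod 291)
289 + 15 = 304 ≡ 13 (mod 291)
(13)^2 ≡ 169 (mod 291)

169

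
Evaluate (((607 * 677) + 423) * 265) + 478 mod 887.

607 * 677 = 410939 ≡ 258 (mod 887)
258 + 423 = 681
681 * 265 = 180465 ≡ 404 (mod 887)
404 + 478 = 882

882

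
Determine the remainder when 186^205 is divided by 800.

186^1 ≡ 186 (mod 800)
186^2 ≡ 186^2 = 34596 ≡ 196 (mod 800)
186^4 ≡ 196^2 = 38416 ≡ 16 (mod 800)
186^8 ≡ 16^2 = 256 (mod 800)
186^16 ≡ 256^2 = 65536 ≡ 736 (mod 800)
186^32 ≡ 736^2 = 541696 ≡ 96 (mod 800)
186^64 ≡ 96^2 = 9216 ≡ 416 (mod 800)
186^128 ≡ 416^2 = 173056 ≡ 256 (mod 800)
186^205 = 186^128 * 186^64 * 186^8 * 186^4 * 186^1 ≡ 256 * 416 * 256 * 16 * 186 (mod 800).
Accumulate the product:
256 * 416 = 106496 ≡ 96
96 * 256 = 24576 ≡ 576
576 * 16 = 9216 ≡ 416
416 * 186 = 77376 ≡ 576

576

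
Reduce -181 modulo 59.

55

-181 = -4*59 + 55, so -181 ≡ 55 (mod 59).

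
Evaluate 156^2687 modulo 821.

441

Using repeated squaring:
2687 in binary is 101001111111, i.e. 2687 = 2048 + 512 + 64 + 32 + 16 + 8 + 4 + 2 + 1.
156^1 ≡ 156 (mod 821)
156^2 ≡ 156^2 = 24336 ≡ 527 (mod 821)
156^4 ≡ 527^2 = 277729 ≡ 231 (mod 821)
156^8 ≡ 231^2 = 53361 ≡ 817 (mod 821)
156^16 ≡ 817^2 = 667489 ≡ 16 (mod 821)
156^32 ≡ 16^2 = 256 (mod 821)
156^64 ≡ 256^2 = 65536 ≡ 677 (mod 821)
156^128 ≡ 677^2 = 458329 ≡ 211 (mod 821)
156^256 ≡ 211^2 = 44521 ≡ 187 (mod 821)
156^512 ≡ 187^2 = 34969 ≡ 487 (mod 821)
156^1024 ≡ 487^2 = 237169 ≡ 721 (mod 821)
156^2048 ≡ 721^2 = 519841 ≡ 148 (mod 821)
156^2687 = 156^2048 × 156^512 × 156^64 × 156^32 × 156^16 × 156^8 × 156^4 × 156^2 × 156^1 ≡ 148 × 487 × 677 × 256 × 16 × 817 × 231 × 527 × 156 (mod 821).
Accumulate the product:
148 × 487 = 72076 ≡ 649
649 × 677 = 439373 ≡ 138
138 × 256 = 35328 ≡ 25
25 × 16 = 400
400 × 817 = 326800 ≡ 42
42 × 231 = 9702 ≡ 671
671 × 527 = 353617 ≡ 587
587 × 156 = 91572 ≡ 441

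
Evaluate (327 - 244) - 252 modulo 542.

373

327 - 244 = 83
83 - 252 = -169 ≡ 373 (mod 542)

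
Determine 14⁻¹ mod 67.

By the extended Euclidean algorithm:
67 = 4*14 + 11
14 = 1*11 + 3
11 = 3*3 + 2
3 = 1*2 + 1
2 = 2*1 + 0
gcd(14, 67) = 1, so the inverse exists.
Back-substitute for 1:
1 = 1*3 − 1*2
  = −1*11 + 4*3
  = 4*14 − 5*11
  = −5*67 + 24*14
So 14⁻¹ ≡ 24 (mod 67).

24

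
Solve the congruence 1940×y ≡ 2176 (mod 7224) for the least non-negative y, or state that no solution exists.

gcd(1940, 7224) = 4, and 4 | 2176, so solutions exist.
Divide through by 4: 485×y = 544 (mod 1806).
485⁻¹ ≡ 1523 (mod 1806).
y ≡ 1523×544 ≡ 1364 (mod 1806).
The smallest non-negative solution is y = 1364.

1364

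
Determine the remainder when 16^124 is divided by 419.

408

By square-and-multiply:
124 in binary is 1111100, i.e. 124 = 64 + 32 + 16 + 8 + 4.
16^1 ≡ 16 (mod 419)
16^2 ≡ 16^2 = 256 (mod 419)
16^4 ≡ 256^2 = 65536 ≡ 172 (mod 419)
16^8 ≡ 172^2 = 29584 ≡ 254 (mod 419)
16^16 ≡ 254^2 = 64516 ≡ 409 (mod 419)
16^32 ≡ 409^2 = 167281 ≡ 100 (mod 419)
16^64 ≡ 100^2 = 10000 ≡ 363 (mod 419)
16^124 = 16^64 × 16^32 × 16^16 × 16^8 × 16^4 ≡ 363 × 100 × 409 × 254 × 172 (mod 419).
Accumulate the product:
363 × 100 = 36300 ≡ 266
266 × 409 = 108794 ≡ 273
273 × 254 = 69342 ≡ 207
207 × 172 = 35604 ≡ 408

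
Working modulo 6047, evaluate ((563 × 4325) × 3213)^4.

5942

563 × 4325 = 2434975 ≡ 4081 (mod 6047)
4081 × 3213 = 13112253 ≡ 2357 (mod 6047)
(2357)^4 ≡ 5942 (mod 6047)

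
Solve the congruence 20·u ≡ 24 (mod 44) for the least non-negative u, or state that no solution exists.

gcd(20, 44) = 4, and 4 | 24, so solutions exist.
Divide through by 4: 5·u mod 11 = 6.
5⁻¹ ≡ 9 (mod 11).
u ≡ 9·6 ≡ 10 (mod 11).
The smallest non-negative solution is u = 10.

10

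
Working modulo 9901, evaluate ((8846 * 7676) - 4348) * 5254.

4023

8846 * 7676 = 67901896 ≡ 838 (mod 9901)
838 - 4348 = -3510 ≡ 6391 (mod 9901)
6391 * 5254 = 33578314 ≡ 4023 (mod 9901)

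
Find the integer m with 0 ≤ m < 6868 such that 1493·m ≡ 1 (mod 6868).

Apply the Euclidean algorithm and back-substitute:
6868 = 4×1493 + 896
1493 = 1×896 + 597
896 = 1×597 + 299
597 = 1×299 + 298
299 = 1×298 + 1
298 = 298×1 + 0
gcd(1493, 6868) = 1, so the inverse exists.
Bézout: 1 = 5×6868 − 23×1493.
So 1493⁻¹ ≡ −23 ≡ 6845 (mod 6868).

6845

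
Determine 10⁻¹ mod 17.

12

17 = 1*10 + 7
10 = 1*7 + 3
7 = 2*3 + 1
3 = 3*1 + 0
gcd(10, 17) = 1, so the inverse exists.
Back-substitute for 1:
1 = 1*7 − 2*3
  = −2*10 + 3*7
  = 3*17 − 5*10
So 10⁻¹ ≡ −5 ≡ 12 (mod 17).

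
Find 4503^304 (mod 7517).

304 in binary is 100110000, i.e. 304 = 256 + 32 + 16.
4503^1 ≡ 4503 (mod 7517)
4503^2 ≡ 4503^2 = 20277009 ≡ 3660 (mod 7517)
4503^4 ≡ 3660^2 = 13395600 ≡ 306 (mod 7517)
4503^8 ≡ 306^2 = 93636 ≡ 3432 (mod 7517)
4503^16 ≡ 3432^2 = 11778624 ≡ 7002 (mod 7517)
4503^32 ≡ 7002^2 = 49028004 ≡ 2130 (mod 7517)
4503^64 ≡ 2130^2 = 4536900 ≡ 4149 (mod 7517)
4503^128 ≡ 4149^2 = 17214201 ≡ 271 (mod 7517)
4503^256 ≡ 271^2 = 73441 ≡ 5788 (mod 7517)
4503^304 = 4503^256 · 4503^32 · 4503^16 ≡ 5788 · 2130 · 7002 (mod 7517).
Accumulate the product:
5788 · 2130 = 12328440 ≡ 560
560 · 7002 = 3921120 ≡ 4763

4763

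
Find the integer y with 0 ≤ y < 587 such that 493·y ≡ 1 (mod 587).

281

587 = 1·493 + 94
493 = 5·94 + 23
94 = 4·23 + 2
23 = 11·2 + 1
2 = 2·1 + 0
gcd(493, 587) = 1, so the inverse exists.
Bézout: 1 = −236·587 + 281·493.
So 493⁻¹ ≡ 281 (mod 587).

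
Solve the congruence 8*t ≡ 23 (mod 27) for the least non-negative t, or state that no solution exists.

13

gcd(8, 27) = 1, so a unique solution mod 27 exists.
8⁻¹ ≡ 17 (mod 27).
t ≡ 17*23 ≡ 13 (mod 27).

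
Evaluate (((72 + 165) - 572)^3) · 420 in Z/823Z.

748

72 + 165 = 237
237 - 572 = -335 ≡ 488 (mod 823)
(488)^3 ≡ 88 (mod 823)
88 · 420 = 36960 ≡ 748 (mod 823)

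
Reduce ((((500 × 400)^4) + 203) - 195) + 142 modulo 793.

500 × 400 = 200000 ≡ 164 (mod 793)
(164)^4 ≡ 391 (mod 793)
391 + 203 = 594
594 - 195 = 399
399 + 142 = 541

541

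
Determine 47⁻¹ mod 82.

7

By the extended Euclidean algorithm:
82 = 1*47 + 35
47 = 1*35 + 12
35 = 2*12 + 11
12 = 1*11 + 1
11 = 11*1 + 0
gcd(47, 82) = 1, so the inverse exists.
Back-substitute for 1:
1 = 1*12 − 1*11
  = −1*35 + 3*12
  = 3*47 − 4*35
  = −4*82 + 7*47
So 47⁻¹ ≡ 7 (mod 82).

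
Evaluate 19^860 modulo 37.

Compute successive squares:
19^1 ≡ 19 (mod 37)
19^2 ≡ 19^2 = 361 ≡ 28 (mod 37)
19^4 ≡ 28^2 = 784 ≡ 7 (mod 37)
19^8 ≡ 7^2 = 49 ≡ 12 (mod 37)
19^16 ≡ 12^2 = 144 ≡ 33 (mod 37)
19^32 ≡ 33^2 = 1089 ≡ 16 (mod 37)
19^64 ≡ 16^2 = 256 ≡ 34 (mod 37)
19^128 ≡ 34^2 = 1156 ≡ 9 (mod 37)
19^256 ≡ 9^2 = 81 ≡ 7 (mod 37)
19^512 ≡ 7^2 = 49 ≡ 12 (mod 37)
19^860 = 19^512 * 19^256 * 19^64 * 19^16 * 19^8 * 19^4 ≡ 12 * 7 * 34 * 33 * 12 * 7 (mod 37).
Accumulate the product:
12 * 7 = 84 ≡ 10
10 * 34 = 340 ≡ 7
7 * 33 = 231 ≡ 9
9 * 12 = 108 ≡ 34
34 * 7 = 238 ≡ 16

16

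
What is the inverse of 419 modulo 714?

714 = 1·419 + 295
419 = 1·295 + 124
295 = 2·124 + 47
124 = 2·47 + 30
47 = 1·30 + 17
30 = 1·17 + 13
17 = 1·13 + 4
13 = 3·4 + 1
4 = 4·1 + 0
gcd(419, 714) = 1, so the inverse exists.
Bézout: 1 = −98·714 + 167·419.
So 419⁻¹ ≡ 167 (mod 714).

167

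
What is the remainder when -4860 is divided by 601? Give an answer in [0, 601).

549

-4860 = -9×601 + 549, so -4860 ≡ 549 (mod 601).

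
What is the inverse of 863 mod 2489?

Run the extended Euclidean algorithm:
2489 = 2*863 + 763
863 = 1*763 + 100
763 = 7*100 + 63
100 = 1*63 + 37
63 = 1*37 + 26
37 = 1*26 + 11
26 = 2*11 + 4
11 = 2*4 + 3
4 = 1*3 + 1
3 = 3*1 + 0
gcd(863, 2489) = 1, so the inverse exists.
Bézout: 1 = 233*2489 − 672*863.
So 863⁻¹ ≡ −672 ≡ 1817 (mod 2489).

1817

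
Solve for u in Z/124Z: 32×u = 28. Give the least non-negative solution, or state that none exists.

gcd(32, 124) = 4, and 4 | 28, so solutions exist.
Divide through by 4: 8×u ≡ 7 mod 31.
8⁻¹ ≡ 4 (mod 31).
u ≡ 4×7 ≡ 28 (mod 31).
The smallest non-negative solution is u = 28.

28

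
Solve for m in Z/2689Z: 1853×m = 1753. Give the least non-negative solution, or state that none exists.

1069

gcd(1853, 2689) = 1, so a unique solution mod 2689 exists.
1853⁻¹ ≡ 312 (mod 2689).
m ≡ 312×1753 ≡ 1069 (mod 2689).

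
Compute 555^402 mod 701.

527

402 in binary is 110010010, i.e. 402 = 256 + 128 + 16 + 2.
555^1 ≡ 555 (mod 701)
555^2 ≡ 555^2 = 308025 ≡ 286 (mod 701)
555^4 ≡ 286^2 = 81796 ≡ 480 (mod 701)
555^8 ≡ 480^2 = 230400 ≡ 472 (mod 701)
555^16 ≡ 472^2 = 222784 ≡ 567 (mod 701)
555^32 ≡ 567^2 = 321489 ≡ 431 (mod 701)
555^64 ≡ 431^2 = 185761 ≡ 697 (mod 701)
555^128 ≡ 697^2 = 485809 ≡ 16 (mod 701)
555^256 ≡ 16^2 = 256 (mod 701)
555^402 = 555^256 × 555^128 × 555^16 × 555^2 ≡ 256 × 16 × 567 × 286 (mod 701).
Accumulate the product:
256 × 16 = 4096 ≡ 591
591 × 567 = 335097 ≡ 19
19 × 286 = 5434 ≡ 527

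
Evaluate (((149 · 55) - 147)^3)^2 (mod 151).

50

149 · 55 = 8195 ≡ 41 (mod 151)
41 - 147 = -106 ≡ 45 (mod 151)
(45)^3 ≡ 72 (mod 151)
(72)^2 ≡ 50 (mod 151)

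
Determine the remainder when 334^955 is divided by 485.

Compute successive squares:
955 in binary is 1110111011, i.e. 955 = 512 + 256 + 128 + 32 + 16 + 8 + 2 + 1.
334^1 ≡ 334 (mod 485)
334^2 ≡ 334^2 = 111556 ≡ 6 (mod 485)
334^4 ≡ 6^2 = 36 (mod 485)
334^8 ≡ 36^2 = 1296 ≡ 326 (mod 485)
334^16 ≡ 326^2 = 106276 ≡ 61 (mod 485)
334^32 ≡ 61^2 = 3721 ≡ 326 (mod 485)
334^64 ≡ 326^2 = 106276 ≡ 61 (mod 485)
334^128 ≡ 61^2 = 3721 ≡ 326 (mod 485)
334^256 ≡ 326^2 = 106276 ≡ 61 (mod 485)
334^512 ≡ 61^2 = 3721 ≡ 326 (mod 485)
334^955 = 334^512 × 334^256 × 334^128 × 334^32 × 334^16 × 334^8 × 334^2 × 334^1 ≡ 326 × 61 × 326 × 326 × 61 × 326 × 6 × 334 (mod 485).
Accumulate the product:
326 × 61 = 19886 ≡ 1
1 × 326 = 326
326 × 326 = 106276 ≡ 61
61 × 61 = 3721 ≡ 326
326 × 326 = 106276 ≡ 61
61 × 6 = 366
366 × 334 = 122244 ≡ 24

24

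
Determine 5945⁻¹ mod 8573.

Run the extended Euclidean algorithm:
8573 = 1*5945 + 2628
5945 = 2*2628 + 689
2628 = 3*689 + 561
689 = 1*561 + 128
561 = 4*128 + 49
128 = 2*49 + 30
49 = 1*30 + 19
30 = 1*19 + 11
19 = 1*11 + 8
11 = 1*8 + 3
8 = 2*3 + 2
3 = 1*2 + 1
2 = 2*1 + 0
gcd(5945, 8573) = 1, so the inverse exists.
Back-substitute for 1:
1 = 1*3 − 1*2
  = −1*8 + 3*3
  = 3*11 − 4*8
  = −4*19 + 7*11
  = 7*30 − 11*19
  = −11*49 + 18*30
  = 18*128 − 47*49
  = −47*561 + 206*128
  = 206*689 − 253*561
  = −253*2628 + 965*689
  = 965*5945 − 2183*2628
  = −2183*8573 + 3148*5945
So 5945⁻¹ ≡ 3148 (mod 8573).

3148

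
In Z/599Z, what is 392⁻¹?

136

By the extended Euclidean algorithm:
599 = 1*392 + 207
392 = 1*207 + 185
207 = 1*185 + 22
185 = 8*22 + 9
22 = 2*9 + 4
9 = 2*4 + 1
4 = 4*1 + 0
gcd(392, 599) = 1, so the inverse exists.
Bézout: 1 = −89*599 + 136*392.
So 392⁻¹ ≡ 136 (mod 599).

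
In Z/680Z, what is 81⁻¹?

361

680 = 8×81 + 32
81 = 2×32 + 17
32 = 1×17 + 15
17 = 1×15 + 2
15 = 7×2 + 1
2 = 2×1 + 0
gcd(81, 680) = 1, so the inverse exists.
Bézout: 1 = 38×680 − 319×81.
So 81⁻¹ ≡ −319 ≡ 361 (mod 680).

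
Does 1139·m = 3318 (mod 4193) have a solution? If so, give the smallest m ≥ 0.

2289

gcd(1139, 4193) = 1, so a unique solution mod 4193 exists.
1139⁻¹ ≡ 2264 (mod 4193).
m ≡ 2264·3318 ≡ 2289 (mod 4193).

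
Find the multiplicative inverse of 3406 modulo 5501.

Apply the Euclidean algorithm and back-substitute:
5501 = 1×3406 + 2095
3406 = 1×2095 + 1311
2095 = 1×1311 + 784
1311 = 1×784 + 527
784 = 1×527 + 257
527 = 2×257 + 13
257 = 19×13 + 10
13 = 1×10 + 3
10 = 3×3 + 1
3 = 3×1 + 0
gcd(3406, 5501) = 1, so the inverse exists.
Bézout: 1 = 1047×5501 − 1691×3406.
So 3406⁻¹ ≡ −1691 ≡ 3810 (mod 5501).

3810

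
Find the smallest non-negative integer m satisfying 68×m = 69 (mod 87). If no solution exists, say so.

33

gcd(68, 87) = 1, so a unique solution mod 87 exists.
68⁻¹ ≡ 32 (mod 87).
m ≡ 32×69 ≡ 33 (mod 87).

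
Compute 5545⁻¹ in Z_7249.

3884

7249 = 1*5545 + 1704
5545 = 3*1704 + 433
1704 = 3*433 + 405
433 = 1*405 + 28
405 = 14*28 + 13
28 = 2*13 + 2
13 = 6*2 + 1
2 = 2*1 + 0
gcd(5545, 7249) = 1, so the inverse exists.
Back-substitute for 1:
1 = 1*13 − 6*2
  = −6*28 + 13*13
  = 13*405 − 188*28
  = −188*433 + 201*405
  = 201*1704 − 791*433
  = −791*5545 + 2574*1704
  = 2574*7249 − 3365*5545
So 5545⁻¹ ≡ −3365 ≡ 3884 (mod 7249).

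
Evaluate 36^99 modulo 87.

Using repeated squaring:
99 in binary is 1100011, i.e. 99 = 64 + 32 + 2 + 1.
36^1 ≡ 36 (mod 87)
36^2 ≡ 36^2 = 1296 ≡ 78 (mod 87)
36^4 ≡ 78^2 = 6084 ≡ 81 (mod 87)
36^8 ≡ 81^2 = 6561 ≡ 36 (mod 87)
36^16 ≡ 36^2 = 1296 ≡ 78 (mod 87)
36^32 ≡ 78^2 = 6084 ≡ 81 (mod 87)
36^64 ≡ 81^2 = 6561 ≡ 36 (mod 87)
36^99 = 36^64 * 36^32 * 36^2 * 36^1 ≡ 36 * 81 * 78 * 36 (mod 87).
Accumulate the product:
36 * 81 = 2916 ≡ 45
45 * 78 = 3510 ≡ 30
30 * 36 = 1080 ≡ 36

36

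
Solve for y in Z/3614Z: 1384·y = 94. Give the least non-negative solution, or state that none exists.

gcd(1384, 3614) = 2, and 2 | 94, so solutions exist.
Divide through by 2: 692·y ≡ 47 (mod 1807).
692⁻¹ ≡ 880 (mod 1807).
y ≡ 880·47 ≡ 1606 (mod 1807).
The smallest non-negative solution is y = 1606.

1606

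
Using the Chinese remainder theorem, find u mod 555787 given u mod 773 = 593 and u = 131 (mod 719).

240996

773⁻¹ mod 719: 773×253 ≡ 1 (mod 719), so 773⁻¹ ≡ 253.
u = 593 + 773×((131 − 593)×253 mod 719) = 593 + 773×311 = 240996.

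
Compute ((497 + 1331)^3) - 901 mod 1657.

497 + 1331 = 1828 ≡ 171 (mod 1657)
(171)^3 ≡ 1042 (mod 1657)
1042 - 901 = 141

141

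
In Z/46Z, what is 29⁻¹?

Apply the Euclidean algorithm and back-substitute:
46 = 1×29 + 17
29 = 1×17 + 12
17 = 1×12 + 5
12 = 2×5 + 2
5 = 2×2 + 1
2 = 2×1 + 0
gcd(29, 46) = 1, so the inverse exists.
Back-substitute for 1:
1 = 1×5 − 2×2
  = −2×12 + 5×5
  = 5×17 − 7×12
  = −7×29 + 12×17
  = 12×46 − 19×29
So 29⁻¹ ≡ −19 ≡ 27 (mod 46).

27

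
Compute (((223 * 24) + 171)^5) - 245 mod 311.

127

223 * 24 = 5352 ≡ 65 (mod 311)
65 + 171 = 236
(236)^5 ≡ 61 (mod 311)
61 - 245 = -184 ≡ 127 (mod 311)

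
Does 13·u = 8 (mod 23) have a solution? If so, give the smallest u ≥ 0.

gcd(13, 23) = 1, so a unique solution mod 23 exists.
13⁻¹ ≡ 16 (mod 23).
u ≡ 16·8 ≡ 13 (mod 23).

13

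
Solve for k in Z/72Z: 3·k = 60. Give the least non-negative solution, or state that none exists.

20

gcd(3, 72) = 3, and 3 | 60, so solutions exist.
Divide through by 3: 1·k mod 24 = 20.
1⁻¹ ≡ 1 (mod 24).
k ≡ 1·20 ≡ 20 (mod 24).
The smallest non-negative solution is k = 20.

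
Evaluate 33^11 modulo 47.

Compute successive squares:
33^1 ≡ 33 (mod 47)
33^2 ≡ 33^2 = 1089 ≡ 8 (mod 47)
33^4 ≡ 8^2 = 64 ≡ 17 (mod 47)
33^8 ≡ 17^2 = 289 ≡ 7 (mod 47)
33^11 = 33^8 · 33^2 · 33^1 ≡ 7 · 8 · 33 (mod 47).
Accumulate the product:
7 · 8 = 56 ≡ 9
9 · 33 = 297 ≡ 15

15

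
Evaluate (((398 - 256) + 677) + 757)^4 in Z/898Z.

398 - 256 = 142
142 + 677 = 819
819 + 757 = 1576 ≡ 678 (mod 898)
(678)^4 ≡ 382 (mod 898)

382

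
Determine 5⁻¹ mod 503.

302

Apply the Euclidean algorithm and back-substitute:
503 = 100·5 + 3
5 = 1·3 + 2
3 = 1·2 + 1
2 = 2·1 + 0
gcd(5, 503) = 1, so the inverse exists.
Bézout: 1 = 2·503 − 201·5.
So 5⁻¹ ≡ −201 ≡ 302 (mod 503).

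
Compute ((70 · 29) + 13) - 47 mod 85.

41

70 · 29 = 2030 ≡ 75 (mod 85)
75 + 13 = 88 ≡ 3 (mod 85)
3 - 47 = -44 ≡ 41 (mod 85)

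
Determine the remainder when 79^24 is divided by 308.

225

Using repeated squaring:
79^1 ≡ 79 (mod 308)
79^2 ≡ 79^2 = 6241 ≡ 81 (mod 308)
79^4 ≡ 81^2 = 6561 ≡ 93 (mod 308)
79^8 ≡ 93^2 = 8649 ≡ 25 (mod 308)
79^16 ≡ 25^2 = 625 ≡ 9 (mod 308)
79^24 = 79^16 * 79^8 ≡ 9 * 25 (mod 308).
9 * 25 = 225 ≡ 225 (mod 308).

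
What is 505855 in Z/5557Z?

168

505855 = 91*5557 + 168, so 505855 ≡ 168 (mod 5557).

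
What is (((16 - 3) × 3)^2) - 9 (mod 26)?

16 - 3 = 13
13 × 3 = 39 ≡ 13 (mod 26)
(13)^2 ≡ 13 (mod 26)
13 - 9 = 4

4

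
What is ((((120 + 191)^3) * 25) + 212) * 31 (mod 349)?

120 + 191 = 311
(311)^3 ≡ 270 (mod 349)
270 * 25 = 6750 ≡ 119 (mod 349)
119 + 212 = 331
331 * 31 = 10261 ≡ 140 (mod 349)

140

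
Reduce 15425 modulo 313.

15425 = 49·313 + 88, so 15425 ≡ 88 (mod 313).

88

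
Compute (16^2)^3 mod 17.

1

(16)^2 ≡ 1 (mod 17)
(1)^3 ≡ 1 (mod 17)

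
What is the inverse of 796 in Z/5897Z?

By the extended Euclidean algorithm:
5897 = 7·796 + 325
796 = 2·325 + 146
325 = 2·146 + 33
146 = 4·33 + 14
33 = 2·14 + 5
14 = 2·5 + 4
5 = 1·4 + 1
4 = 4·1 + 0
gcd(796, 5897) = 1, so the inverse exists.
Back-substitute for 1:
1 = 1·5 − 1·4
  = −1·14 + 3·5
  = 3·33 − 7·14
  = −7·146 + 31·33
  = 31·325 − 69·146
  = −69·796 + 169·325
  = 169·5897 − 1252·796
So 796⁻¹ ≡ −1252 ≡ 4645 (mod 5897).

4645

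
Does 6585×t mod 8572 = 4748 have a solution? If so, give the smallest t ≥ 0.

3712

gcd(6585, 8572) = 1, so a unique solution mod 8572 exists.
6585⁻¹ ≡ 4025 (mod 8572).
t ≡ 4025×4748 ≡ 3712 (mod 8572).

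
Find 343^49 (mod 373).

13

Using repeated squaring:
49 in binary is 110001, i.e. 49 = 32 + 16 + 1.
343^1 ≡ 343 (mod 373)
343^2 ≡ 343^2 = 117649 ≡ 154 (mod 373)
343^4 ≡ 154^2 = 23716 ≡ 217 (mod 373)
343^8 ≡ 217^2 = 47089 ≡ 91 (mod 373)
343^16 ≡ 91^2 = 8281 ≡ 75 (mod 373)
343^32 ≡ 75^2 = 5625 ≡ 30 (mod 373)
343^49 = 343^32 · 343^16 · 343^1 ≡ 30 · 75 · 343 (mod 373).
Accumulate the product:
30 · 75 = 2250 ≡ 12
12 · 343 = 4116 ≡ 13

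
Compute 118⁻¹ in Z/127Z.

127 = 1·118 + 9
118 = 13·9 + 1
9 = 9·1 + 0
gcd(118, 127) = 1, so the inverse exists.
Back-substitute for 1:
1 = 1·118 − 13·9
  = −13·127 + 14·118
So 118⁻¹ ≡ 14 (mod 127).

14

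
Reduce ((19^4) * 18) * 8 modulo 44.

(19)^4 ≡ 37 (mod 44)
37 * 18 = 666 ≡ 6 (mod 44)
6 * 8 = 48 ≡ 4 (mod 44)

4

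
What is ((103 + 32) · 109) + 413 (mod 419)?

44

103 + 32 = 135
135 · 109 = 14715 ≡ 50 (mod 419)
50 + 413 = 463 ≡ 44 (mod 419)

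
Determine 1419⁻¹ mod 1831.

1831 = 1×1419 + 412
1419 = 3×412 + 183
412 = 2×183 + 46
183 = 3×46 + 45
46 = 1×45 + 1
45 = 45×1 + 0
gcd(1419, 1831) = 1, so the inverse exists.
Back-substitute for 1:
1 = 1×46 − 1×45
  = −1×183 + 4×46
  = 4×412 − 9×183
  = −9×1419 + 31×412
  = 31×1831 − 40×1419
So 1419⁻¹ ≡ −40 ≡ 1791 (mod 1831).

1791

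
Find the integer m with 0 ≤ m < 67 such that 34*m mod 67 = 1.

By the extended Euclidean algorithm:
67 = 1·34 + 33
34 = 1·33 + 1
33 = 33·1 + 0
gcd(34, 67) = 1, so the inverse exists.
Back-substitute for 1:
1 = 1·34 − 1·33
  = −1·67 + 2·34
So 34⁻¹ ≡ 2 (mod 67).

2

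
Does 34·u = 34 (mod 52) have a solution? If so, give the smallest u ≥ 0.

1

gcd(34, 52) = 2, and 2 | 34, so solutions exist.
Divide through by 2: 17·u ≡ 17 mod 26.
17⁻¹ ≡ 23 (mod 26).
u ≡ 23·17 ≡ 1 (mod 26).
The smallest non-negative solution is u = 1.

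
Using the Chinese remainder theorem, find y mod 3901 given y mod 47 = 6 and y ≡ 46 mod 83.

47⁻¹ mod 83: 47·53 ≡ 1 (mod 83), so 47⁻¹ ≡ 53.
y = 6 + 47·((46 − 6)·53 mod 83) = 6 + 47·45 = 2121.

2121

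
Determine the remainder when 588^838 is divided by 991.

Compute successive squares:
838 in binary is 1101000110, i.e. 838 = 512 + 256 + 64 + 4 + 2.
588^1 ≡ 588 (mod 991)
588^2 ≡ 588^2 = 345744 ≡ 876 (mod 991)
588^4 ≡ 876^2 = 767376 ≡ 342 (mod 991)
588^8 ≡ 342^2 = 116964 ≡ 26 (mod 991)
588^16 ≡ 26^2 = 676 (mod 991)
588^32 ≡ 676^2 = 456976 ≡ 125 (mod 991)
588^64 ≡ 125^2 = 15625 ≡ 760 (mod 991)
588^128 ≡ 760^2 = 577600 ≡ 838 (mod 991)
588^256 ≡ 838^2 = 702244 ≡ 616 (mod 991)
588^512 ≡ 616^2 = 379456 ≡ 894 (mod 991)
588^838 = 588^512 * 588^256 * 588^64 * 588^4 * 588^2 ≡ 894 * 616 * 760 * 342 * 876 (mod 991).
Accumulate the product:
894 * 616 = 550704 ≡ 699
699 * 760 = 531240 ≡ 64
64 * 342 = 21888 ≡ 86
86 * 876 = 75336 ≡ 20

20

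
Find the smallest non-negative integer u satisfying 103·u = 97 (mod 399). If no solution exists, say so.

gcd(103, 399) = 1, so a unique solution mod 399 exists.
103⁻¹ ≡ 31 (mod 399).
u ≡ 31·97 ≡ 214 (mod 399).

214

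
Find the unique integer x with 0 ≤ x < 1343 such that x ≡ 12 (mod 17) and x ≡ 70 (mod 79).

386

17⁻¹ mod 79: 17*14 ≡ 1 (mod 79), so 17⁻¹ ≡ 14.
x = 12 + 17*((70 − 12)*14 mod 79) = 12 + 17*22 = 386.
Check: 386 mod 17 = 12, 386 mod 79 = 70. ✓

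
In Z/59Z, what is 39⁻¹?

56

Run the extended Euclidean algorithm:
59 = 1·39 + 20
39 = 1·20 + 19
20 = 1·19 + 1
19 = 19·1 + 0
gcd(39, 59) = 1, so the inverse exists.
Back-substitute for 1:
1 = 1·20 − 1·19
  = −1·39 + 2·20
  = 2·59 − 3·39
So 39⁻¹ ≡ −3 ≡ 56 (mod 59).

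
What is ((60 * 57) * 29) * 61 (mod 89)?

60 * 57 = 3420 ≡ 38 (mod 89)
38 * 29 = 1102 ≡ 34 (mod 89)
34 * 61 = 2074 ≡ 27 (mod 89)

27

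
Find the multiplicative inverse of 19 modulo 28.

3

Apply the Euclidean algorithm and back-substitute:
28 = 1*19 + 9
19 = 2*9 + 1
9 = 9*1 + 0
gcd(19, 28) = 1, so the inverse exists.
Bézout: 1 = −2*28 + 3*19.
So 19⁻¹ ≡ 3 (mod 28).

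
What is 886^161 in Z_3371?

Using repeated squaring:
161 in binary is 10100001, i.e. 161 = 128 + 32 + 1.
886^1 ≡ 886 (mod 3371)
886^2 ≡ 886^2 = 784996 ≡ 2924 (mod 3371)
886^4 ≡ 2924^2 = 8549776 ≡ 920 (mod 3371)
886^8 ≡ 920^2 = 846400 ≡ 279 (mod 3371)
886^16 ≡ 279^2 = 77841 ≡ 308 (mod 3371)
886^32 ≡ 308^2 = 94864 ≡ 476 (mod 3371)
886^64 ≡ 476^2 = 226576 ≡ 719 (mod 3371)
886^128 ≡ 719^2 = 516961 ≡ 1198 (mod 3371)
886^161 = 886^128 * 886^32 * 886^1 ≡ 1198 * 476 * 886 (mod 3371).
Accumulate the product:
1198 * 476 = 570248 ≡ 549
549 * 886 = 486414 ≡ 990

990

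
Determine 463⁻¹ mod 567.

By the extended Euclidean algorithm:
567 = 1*463 + 104
463 = 4*104 + 47
104 = 2*47 + 10
47 = 4*10 + 7
10 = 1*7 + 3
7 = 2*3 + 1
3 = 3*1 + 0
gcd(463, 567) = 1, so the inverse exists.
Back-substitute for 1:
1 = 1*7 − 2*3
  = −2*10 + 3*7
  = 3*47 − 14*10
  = −14*104 + 31*47
  = 31*463 − 138*104
  = −138*567 + 169*463
So 463⁻¹ ≡ 169 (mod 567).

169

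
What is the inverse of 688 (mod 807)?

217

807 = 1×688 + 119
688 = 5×119 + 93
119 = 1×93 + 26
93 = 3×26 + 15
26 = 1×15 + 11
15 = 1×11 + 4
11 = 2×4 + 3
4 = 1×3 + 1
3 = 3×1 + 0
gcd(688, 807) = 1, so the inverse exists.
Bézout: 1 = −185×807 + 217×688.
So 688⁻¹ ≡ 217 (mod 807).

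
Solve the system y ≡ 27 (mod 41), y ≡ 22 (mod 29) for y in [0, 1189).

41⁻¹ mod 29: 41*17 ≡ 1 (mod 29), so 41⁻¹ ≡ 17.
y = 27 + 41*((22 − 27)*17 mod 29) = 27 + 41*2 = 109.

109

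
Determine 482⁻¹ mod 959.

By the extended Euclidean algorithm:
959 = 1·482 + 477
482 = 1·477 + 5
477 = 95·5 + 2
5 = 2·2 + 1
2 = 2·1 + 0
gcd(482, 959) = 1, so the inverse exists.
Bézout: 1 = −193·959 + 384·482.
So 482⁻¹ ≡ 384 (mod 959).

384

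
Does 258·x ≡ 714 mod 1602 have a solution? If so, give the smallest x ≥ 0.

gcd(258, 1602) = 6, and 6 | 714, so solutions exist.
Divide through by 6: 43·x mod 267 = 119.
43⁻¹ ≡ 118 (mod 267).
x ≡ 118·119 ≡ 158 (mod 267).
The smallest non-negative solution is x = 158.

158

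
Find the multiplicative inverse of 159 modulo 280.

280 = 1·159 + 121
159 = 1·121 + 38
121 = 3·38 + 7
38 = 5·7 + 3
7 = 2·3 + 1
3 = 3·1 + 0
gcd(159, 280) = 1, so the inverse exists.
Bézout: 1 = 46·280 − 81·159.
So 159⁻¹ ≡ −81 ≡ 199 (mod 280).

199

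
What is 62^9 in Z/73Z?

Using repeated squaring:
62^1 ≡ 62 (mod 73)
62^2 ≡ 62^2 = 3844 ≡ 48 (mod 73)
62^4 ≡ 48^2 = 2304 ≡ 41 (mod 73)
62^8 ≡ 41^2 = 1681 ≡ 2 (mod 73)
62^9 = 62^8 × 62^1 ≡ 2 × 62 (mod 73).
2 × 62 = 124 ≡ 51 (mod 73).

51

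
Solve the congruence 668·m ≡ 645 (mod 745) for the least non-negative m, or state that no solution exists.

gcd(668, 745) = 1, so a unique solution mod 745 exists.
668⁻¹ ≡ 387 (mod 745).
m ≡ 387·645 ≡ 40 (mod 745).

40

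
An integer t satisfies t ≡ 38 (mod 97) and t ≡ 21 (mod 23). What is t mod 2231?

1493

97⁻¹ mod 23: 97*14 ≡ 1 (mod 23), so 97⁻¹ ≡ 14.
t = 38 + 97*((21 − 38)*14 mod 23) = 38 + 97*15 = 1493.
Check: 1493 mod 97 = 38, 1493 mod 23 = 21. ✓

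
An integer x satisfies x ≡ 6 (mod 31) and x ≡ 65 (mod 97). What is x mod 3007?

2393

31⁻¹ mod 97: 31·72 ≡ 1 (mod 97), so 31⁻¹ ≡ 72.
x = 6 + 31·((65 − 6)·72 mod 97) = 6 + 31·77 = 2393.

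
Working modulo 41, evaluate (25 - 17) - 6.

2

25 - 17 = 8
8 - 6 = 2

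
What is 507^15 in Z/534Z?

By square-and-multiply:
15 in binary is 1111, i.e. 15 = 8 + 4 + 2 + 1.
507^1 ≡ 507 (mod 534)
507^2 ≡ 507^2 = 257049 ≡ 195 (mod 534)
507^4 ≡ 195^2 = 38025 ≡ 111 (mod 534)
507^8 ≡ 111^2 = 12321 ≡ 39 (mod 534)
507^15 = 507^8 × 507^4 × 507^2 × 507^1 ≡ 39 × 111 × 195 × 507 (mod 534).
Accumulate the product:
39 × 111 = 4329 ≡ 57
57 × 195 = 11115 ≡ 435
435 × 507 = 220545 ≡ 3

3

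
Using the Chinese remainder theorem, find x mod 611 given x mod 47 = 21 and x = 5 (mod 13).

538

47⁻¹ mod 13: 47*5 ≡ 1 (mod 13), so 47⁻¹ ≡ 5.
x = 21 + 47*((5 − 21)*5 mod 13) = 21 + 47*11 = 538.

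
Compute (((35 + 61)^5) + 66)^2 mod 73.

1

35 + 61 = 96 ≡ 23 (mod 73)
(23)^5 ≡ 6 (mod 73)
6 + 66 = 72
(72)^2 ≡ 1 (mod 73)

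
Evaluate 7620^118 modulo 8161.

7327

7620^1 ≡ 7620 (mod 8161)
7620^2 ≡ 7620^2 = 58064400 ≡ 7046 (mod 8161)
7620^4 ≡ 7046^2 = 49646116 ≡ 2753 (mod 8161)
7620^8 ≡ 2753^2 = 7579009 ≡ 5601 (mod 8161)
7620^16 ≡ 5601^2 = 31371201 ≡ 317 (mod 8161)
7620^32 ≡ 317^2 = 100489 ≡ 2557 (mod 8161)
7620^64 ≡ 2557^2 = 6538249 ≡ 1288 (mod 8161)
7620^118 = 7620^64 × 7620^32 × 7620^16 × 7620^4 × 7620^2 ≡ 1288 × 2557 × 317 × 2753 × 7046 (mod 8161).
Accumulate the product:
1288 × 2557 = 3293416 ≡ 4533
4533 × 317 = 1436961 ≡ 625
625 × 2753 = 1720625 ≡ 6815
6815 × 7046 = 48018490 ≡ 7327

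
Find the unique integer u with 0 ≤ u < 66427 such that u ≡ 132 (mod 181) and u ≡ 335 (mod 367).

181⁻¹ mod 367: 181·73 ≡ 1 (mod 367), so 181⁻¹ ≡ 73.
u = 132 + 181·((335 − 132)·73 mod 367) = 132 + 181·139 = 25291.

25291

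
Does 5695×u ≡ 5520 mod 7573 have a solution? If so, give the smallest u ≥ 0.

gcd(5695, 7573) = 1, so a unique solution mod 7573 exists.
5695⁻¹ ≡ 5835 (mod 7573).
u ≡ 5835×5520 ≡ 1231 (mod 7573).

1231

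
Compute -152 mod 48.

-152 = -4*48 + 40, so -152 ≡ 40 (mod 48).

40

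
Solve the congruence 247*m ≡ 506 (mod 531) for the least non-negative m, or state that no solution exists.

518

gcd(247, 531) = 1, so a unique solution mod 531 exists.
247⁻¹ ≡ 43 (mod 531).
m ≡ 43*506 ≡ 518 (mod 531).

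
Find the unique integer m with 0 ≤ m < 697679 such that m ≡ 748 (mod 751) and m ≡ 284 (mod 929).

206522

751⁻¹ mod 929: 751×548 ≡ 1 (mod 929), so 751⁻¹ ≡ 548.
m = 748 + 751×((284 − 748)×548 mod 929) = 748 + 751×274 = 206522.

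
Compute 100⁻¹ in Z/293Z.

126

293 = 2×100 + 93
100 = 1×93 + 7
93 = 13×7 + 2
7 = 3×2 + 1
2 = 2×1 + 0
gcd(100, 293) = 1, so the inverse exists.
Bézout: 1 = −43×293 + 126×100.
So 100⁻¹ ≡ 126 (mod 293).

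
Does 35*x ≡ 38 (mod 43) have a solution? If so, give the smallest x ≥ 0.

gcd(35, 43) = 1, so a unique solution mod 43 exists.
35⁻¹ ≡ 16 (mod 43).
x ≡ 16*38 ≡ 6 (mod 43).

6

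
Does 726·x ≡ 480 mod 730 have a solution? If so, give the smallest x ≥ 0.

245

gcd(726, 730) = 2, and 2 | 480, so solutions exist.
Divide through by 2: 363·x mod 365 = 240.
363⁻¹ ≡ 182 (mod 365).
x ≡ 182·240 ≡ 245 (mod 365).
The smallest non-negative solution is x = 245.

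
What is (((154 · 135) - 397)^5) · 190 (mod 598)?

154 · 135 = 20790 ≡ 458 (mod 598)
458 - 397 = 61
(61)^5 ≡ 237 (mod 598)
237 · 190 = 45030 ≡ 180 (mod 598)

180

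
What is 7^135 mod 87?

49

Compute successive squares:
135 in binary is 10000111, i.e. 135 = 128 + 4 + 2 + 1.
7^1 ≡ 7 (mod 87)
7^2 ≡ 7^2 = 49 (mod 87)
7^4 ≡ 49^2 = 2401 ≡ 52 (mod 87)
7^8 ≡ 52^2 = 2704 ≡ 7 (mod 87)
7^16 ≡ 7^2 = 49 (mod 87)
7^32 ≡ 49^2 = 2401 ≡ 52 (mod 87)
7^64 ≡ 52^2 = 2704 ≡ 7 (mod 87)
7^128 ≡ 7^2 = 49 (mod 87)
7^135 = 7^128 × 7^4 × 7^2 × 7^1 ≡ 49 × 52 × 49 × 7 (mod 87).
Accumulate the product:
49 × 52 = 2548 ≡ 25
25 × 49 = 1225 ≡ 7
7 × 7 = 49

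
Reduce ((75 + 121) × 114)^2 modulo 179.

75 + 121 = 196 ≡ 17 (mod 179)
17 × 114 = 1938 ≡ 148 (mod 179)
(148)^2 ≡ 66 (mod 179)

66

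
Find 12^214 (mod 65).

214 in binary is 11010110, i.e. 214 = 128 + 64 + 16 + 4 + 2.
12^1 ≡ 12 (mod 65)
12^2 ≡ 12^2 = 144 ≡ 14 (mod 65)
12^4 ≡ 14^2 = 196 ≡ 1 (mod 65)
12^8 ≡ 1^2 = 1 (mod 65)
12^16 ≡ 1^2 = 1 (mod 65)
12^32 ≡ 1^2 = 1 (mod 65)
12^64 ≡ 1^2 = 1 (mod 65)
12^128 ≡ 1^2 = 1 (mod 65)
12^214 = 12^128 · 12^64 · 12^16 · 12^4 · 12^2 ≡ 1 · 1 · 1 · 1 · 14 (mod 65).
Accumulate the product:
1 · 1 = 1
1 · 1 = 1
1 · 1 = 1
1 · 14 = 14

14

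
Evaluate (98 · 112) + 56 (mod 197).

98 · 112 = 10976 ≡ 141 (mod 197)
141 + 56 = 197 ≡ 0 (mod 197)

0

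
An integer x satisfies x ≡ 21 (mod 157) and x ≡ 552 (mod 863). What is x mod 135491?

104112

157⁻¹ mod 863: 157×11 ≡ 1 (mod 863), so 157⁻¹ ≡ 11.
x = 21 + 157×((552 − 21)×11 mod 863) = 21 + 157×663 = 104112.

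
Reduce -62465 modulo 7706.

-62465 = -9×7706 + 6889, so -62465 ≡ 6889 (mod 7706).

6889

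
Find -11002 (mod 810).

338

-11002 = -14·810 + 338, so -11002 ≡ 338 (mod 810).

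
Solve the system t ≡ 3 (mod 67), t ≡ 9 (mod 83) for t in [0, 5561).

67⁻¹ mod 83: 67*57 ≡ 1 (mod 83), so 67⁻¹ ≡ 57.
t = 3 + 67*((9 − 3)*57 mod 83) = 3 + 67*10 = 673.

673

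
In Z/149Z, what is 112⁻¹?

By the extended Euclidean algorithm:
149 = 1*112 + 37
112 = 3*37 + 1
37 = 37*1 + 0
gcd(112, 149) = 1, so the inverse exists.
Back-substitute for 1:
1 = 1*112 − 3*37
  = −3*149 + 4*112
So 112⁻¹ ≡ 4 (mod 149).

4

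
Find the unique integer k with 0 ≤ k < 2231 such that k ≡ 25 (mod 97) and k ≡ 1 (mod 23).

97⁻¹ mod 23: 97*14 ≡ 1 (mod 23), so 97⁻¹ ≡ 14.
k = 25 + 97*((1 − 25)*14 mod 23) = 25 + 97*9 = 898.

898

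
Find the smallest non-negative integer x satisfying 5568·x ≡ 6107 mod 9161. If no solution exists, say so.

5577

gcd(5568, 9161) = 1, so a unique solution mod 9161 exists.
5568⁻¹ ≡ 1591 (mod 9161).
x ≡ 1591·6107 ≡ 5577 (mod 9161).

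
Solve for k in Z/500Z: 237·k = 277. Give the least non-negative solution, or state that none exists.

421

gcd(237, 500) = 1, so a unique solution mod 500 exists.
237⁻¹ ≡ 173 (mod 500).
k ≡ 173·277 ≡ 421 (mod 500).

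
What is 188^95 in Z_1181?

Using repeated squaring:
95 in binary is 1011111, i.e. 95 = 64 + 16 + 8 + 4 + 2 + 1.
188^1 ≡ 188 (mod 1181)
188^2 ≡ 188^2 = 35344 ≡ 1095 (mod 1181)
188^4 ≡ 1095^2 = 1199025 ≡ 310 (mod 1181)
188^8 ≡ 310^2 = 96100 ≡ 439 (mod 1181)
188^16 ≡ 439^2 = 192721 ≡ 218 (mod 1181)
188^32 ≡ 218^2 = 47524 ≡ 284 (mod 1181)
188^64 ≡ 284^2 = 80656 ≡ 348 (mod 1181)
188^95 = 188^64 × 188^16 × 188^8 × 188^4 × 188^2 × 188^1 ≡ 348 × 218 × 439 × 310 × 1095 × 188 (mod 1181).
Accumulate the product:
348 × 218 = 75864 ≡ 280
280 × 439 = 122920 ≡ 96
96 × 310 = 29760 ≡ 235
235 × 1095 = 257325 ≡ 1048
1048 × 188 = 197024 ≡ 978

978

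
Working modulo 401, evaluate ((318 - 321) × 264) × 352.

318 - 321 = -3 ≡ 398 (mod 401)
398 × 264 = 105072 ≡ 10 (mod 401)
10 × 352 = 3520 ≡ 312 (mod 401)

312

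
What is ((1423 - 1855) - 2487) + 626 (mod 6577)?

1423 - 1855 = -432 ≡ 6145 (mod 6577)
6145 - 2487 = 3658
3658 + 626 = 4284

4284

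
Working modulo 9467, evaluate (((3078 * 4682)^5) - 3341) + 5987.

3078 * 4682 = 14411196 ≡ 2422 (mod 9467)
(2422)^5 ≡ 5229 (mod 9467)
5229 - 3341 = 1888
1888 + 5987 = 7875

7875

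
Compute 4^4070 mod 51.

Compute successive squares:
4070 in binary is 111111100110, i.e. 4070 = 2048 + 1024 + 512 + 256 + 128 + 64 + 32 + 4 + 2.
4^1 ≡ 4 (mod 51)
4^2 ≡ 4^2 = 16 (mod 51)
4^4 ≡ 16^2 = 256 ≡ 1 (mod 51)
4^8 ≡ 1^2 = 1 (mod 51)
4^16 ≡ 1^2 = 1 (mod 51)
4^32 ≡ 1^2 = 1 (mod 51)
4^64 ≡ 1^2 = 1 (mod 51)
4^128 ≡ 1^2 = 1 (mod 51)
4^256 ≡ 1^2 = 1 (mod 51)
4^512 ≡ 1^2 = 1 (mod 51)
4^1024 ≡ 1^2 = 1 (mod 51)
4^2048 ≡ 1^2 = 1 (mod 51)
4^4070 = 4^2048 × 4^1024 × 4^512 × 4^256 × 4^128 × 4^64 × 4^32 × 4^4 × 4^2 ≡ 1 × 1 × 1 × 1 × 1 × 1 × 1 × 1 × 16 (mod 51).
Accumulate the product:
1 × 1 = 1
1 × 1 = 1
1 × 1 = 1
1 × 1 = 1
1 × 1 = 1
1 × 1 = 1
1 × 1 = 1
1 × 16 = 16

16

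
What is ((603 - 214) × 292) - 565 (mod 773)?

603 - 214 = 389
389 × 292 = 113588 ≡ 730 (mod 773)
730 - 565 = 165

165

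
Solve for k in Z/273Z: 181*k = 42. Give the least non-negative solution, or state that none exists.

231

gcd(181, 273) = 1, so a unique solution mod 273 exists.
181⁻¹ ≡ 181 (mod 273).
k ≡ 181*42 ≡ 231 (mod 273).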